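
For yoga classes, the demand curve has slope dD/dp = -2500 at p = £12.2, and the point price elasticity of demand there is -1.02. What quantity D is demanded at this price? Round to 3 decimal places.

Ed = (dD/dp)·(p/D) ⇒ D = (dD/dp)·p/Ed = (-2500)·12.2/(-1.02) = 29901.96078…

29901.961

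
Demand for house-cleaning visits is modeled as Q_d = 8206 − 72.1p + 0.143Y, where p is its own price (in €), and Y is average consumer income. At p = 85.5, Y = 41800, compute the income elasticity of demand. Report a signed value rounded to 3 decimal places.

At the given values, Q_d = 8206 − 72.1(85.5) + 0.143(41800) = 8018.85.
∂Q_d/∂Y = 0.143.
E = (0.143) × (41800/8018.85) = 0.74541…

0.745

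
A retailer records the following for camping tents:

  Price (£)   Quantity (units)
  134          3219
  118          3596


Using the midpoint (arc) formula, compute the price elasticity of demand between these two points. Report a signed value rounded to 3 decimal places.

-0.871

%ΔQ = (3596 − 3219) / [(3219 + 3596)/2] = 377/3407.5 = 0.110638…
%ΔP = (118 − 134) / [(134 + 118)/2] = -16/126 = -0.126984…
Arc Ed = %ΔQ / %ΔP = (377/3407.5) / (-16/126) = -0.87127…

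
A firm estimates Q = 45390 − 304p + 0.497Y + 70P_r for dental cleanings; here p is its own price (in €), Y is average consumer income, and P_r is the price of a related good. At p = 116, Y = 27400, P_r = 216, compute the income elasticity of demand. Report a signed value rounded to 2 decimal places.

At the given values, Q = 45390 − 304(116) + 0.497(27400) + 70(216) = 38863.8.
∂Q/∂Y = 0.497.
E = (0.497) × (27400/38863.8) = 0.3503…

0.35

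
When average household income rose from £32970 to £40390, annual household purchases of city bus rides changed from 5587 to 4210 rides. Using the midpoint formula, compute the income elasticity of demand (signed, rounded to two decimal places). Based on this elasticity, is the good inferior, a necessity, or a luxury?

%ΔQ = (4210 − 5587)/[( 5587 + 4210)/2] = -1377/4898.5 = -0.281106…
%ΔIncome = (40390 − 32970)/[( 32970 + 40390)/2] = 7420/36680 = 0.202290…
E_income = (-1377/4898.5) / (7420/36680) = -1.3896…
E_income < 0 ⇒ inferior good.

-1.39; inferior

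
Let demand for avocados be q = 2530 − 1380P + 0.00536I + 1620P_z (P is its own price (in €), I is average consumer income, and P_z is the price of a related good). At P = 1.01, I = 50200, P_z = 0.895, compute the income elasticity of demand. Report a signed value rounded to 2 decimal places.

At the given values, q = 2530 − 1380(1.01) + 0.00536(50200) + 1620(0.895) = 2855.172.
∂q/∂I = 0.00536.
E = (0.00536) × (50200/2855.172) = 0.0942…

0.09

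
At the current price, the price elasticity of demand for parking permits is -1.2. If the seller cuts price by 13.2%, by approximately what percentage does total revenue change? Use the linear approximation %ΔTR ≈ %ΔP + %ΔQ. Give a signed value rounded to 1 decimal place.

+2.6%

%ΔQ ≈ Ed × %ΔP = (-1.2) × (-13.2%) = +15.8400%
%ΔTR ≈ %ΔP + %ΔQ = (-13.2%) + (+15.8400%) = +2.6400%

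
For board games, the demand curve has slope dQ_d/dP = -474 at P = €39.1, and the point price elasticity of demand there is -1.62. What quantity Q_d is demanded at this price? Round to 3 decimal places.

11440.370

Ed = (dQ_d/dP)·(P/Q_d) ⇒ Q_d = (dQ_d/dP)·P/Ed = (-474)·39.1/(-1.62) = 11440.37037…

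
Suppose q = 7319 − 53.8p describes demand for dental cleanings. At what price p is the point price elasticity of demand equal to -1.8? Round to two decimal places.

87.45

Ed = −53.8p/(7319 − 53.8p). Set this equal to -1.8:
53.8p = 1.8·(7319 − 53.8p) ⇒ 53.8p(1 + 1.8) = 1.8·7319
p = 1.8·7319 / (53.8·2.8) = 87.4548…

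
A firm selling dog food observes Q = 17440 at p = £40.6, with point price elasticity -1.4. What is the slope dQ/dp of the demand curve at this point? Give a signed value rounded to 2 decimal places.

-601.38

Ed = (dQ/dp)·(p/Q) ⇒ dQ/dp = Ed·Q/p = (-1.4)·17440/40.6 = -601.3793…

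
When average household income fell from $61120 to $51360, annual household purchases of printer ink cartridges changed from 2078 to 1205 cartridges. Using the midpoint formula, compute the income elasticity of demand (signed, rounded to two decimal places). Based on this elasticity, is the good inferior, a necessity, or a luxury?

%ΔQ = (1205 − 2078)/[( 2078 + 1205)/2] = -873/1641.5 = -0.531830…
%ΔIncome = (51360 − 61120)/[( 61120 + 51360)/2] = -9760/56240 = -0.173541…
E_income = (-873/1641.5) / (-9760/56240) = 3.0645…
E_income > 1 ⇒ normal good, luxury.

3.06; luxury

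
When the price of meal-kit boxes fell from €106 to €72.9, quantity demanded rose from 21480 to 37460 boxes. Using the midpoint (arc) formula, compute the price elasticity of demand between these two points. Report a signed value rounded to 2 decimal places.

-1.47

%ΔQ = (37460 − 21480) / [(21480 + 37460)/2] = 15980/29470 = 0.542246…
%ΔP = (72.9 − 106) / [(106 + 72.9)/2] = -33.1/89.45 = -0.370039…
Arc Ed = %ΔQ / %ΔP = (15980/29470) / (-33.1/89.45) = -1.4653…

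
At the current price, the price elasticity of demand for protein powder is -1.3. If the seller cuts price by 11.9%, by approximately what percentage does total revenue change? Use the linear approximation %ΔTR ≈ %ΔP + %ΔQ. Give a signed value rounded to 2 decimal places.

%ΔQ ≈ Ed × %ΔP = (-1.3) × (-11.9%) = +15.4700%
%ΔTR ≈ %ΔP + %ΔQ = (-11.9%) + (+15.4700%) = +3.5700%

+3.57%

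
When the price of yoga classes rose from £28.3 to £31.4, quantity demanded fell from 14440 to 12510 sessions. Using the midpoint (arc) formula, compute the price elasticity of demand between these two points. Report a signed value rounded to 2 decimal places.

-1.38

%ΔQ = (12510 − 14440) / [(14440 + 12510)/2] = -1930/13475 = -0.143228…
%ΔP = (31.4 − 28.3) / [(28.3 + 31.4)/2] = 3.1/29.85 = 0.103852…
Arc Ed = %ΔQ / %ΔP = (-1930/13475) / (3.1/29.85) = -1.3791…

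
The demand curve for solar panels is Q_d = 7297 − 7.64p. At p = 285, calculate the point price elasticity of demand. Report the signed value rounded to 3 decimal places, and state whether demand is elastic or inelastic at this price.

-0.425; inelastic

dQ_d/dp = −7.64. At p = 285, Q_d = 7297 − 7.64(285) = 5119.6.
Ed = (dQ_d/dp)·(p/Q_d) = −7.64 × (285/5119.6) = -0.42530…
|Ed| = 0.425 < 1, so demand is inelastic.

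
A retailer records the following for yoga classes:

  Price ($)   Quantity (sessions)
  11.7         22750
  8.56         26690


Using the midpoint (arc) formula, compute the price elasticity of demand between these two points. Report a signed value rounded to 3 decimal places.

%ΔQ = (26690 − 22750) / [(22750 + 26690)/2] = 3940/24720 = 0.159385…
%ΔP = (8.56 − 11.7) / [(11.7 + 8.56)/2] = -3.14/10.13 = -0.309970…
Arc Ed = %ΔQ / %ΔP = (3940/24720) / (-3.14/10.13) = -0.51419…

-0.514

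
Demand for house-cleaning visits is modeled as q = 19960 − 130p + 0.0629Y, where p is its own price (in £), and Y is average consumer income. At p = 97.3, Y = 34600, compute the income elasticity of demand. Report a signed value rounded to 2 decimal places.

0.23

At the given values, q = 19960 − 130(97.3) + 0.0629(34600) = 9487.34.
∂q/∂Y = 0.0629.
E = (0.0629) × (34600/9487.34) = 0.2293…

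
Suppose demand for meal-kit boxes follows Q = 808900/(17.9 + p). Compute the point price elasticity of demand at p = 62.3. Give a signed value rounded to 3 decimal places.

-0.777

dQ/dp = −808900/(17.9 + p)² = -125.761. At p = 62.3, Q = 10086.
Ed = (dQ/dp)·(p/Q) = (-125.761) × (62.3/10086) = -0.77680…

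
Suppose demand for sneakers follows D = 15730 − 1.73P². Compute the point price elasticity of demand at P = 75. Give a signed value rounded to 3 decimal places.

dD/dP = −2·1.73·P = -259.5. At P = 75, D = 5998.75.
Ed = (dD/dP)·(P/D) = (-259.5) × (75/5998.75) = -3.24442…

-3.244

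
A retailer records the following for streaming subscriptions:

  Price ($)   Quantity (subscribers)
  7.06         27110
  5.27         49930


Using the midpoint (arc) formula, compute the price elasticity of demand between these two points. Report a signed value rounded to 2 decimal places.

-2.04

%ΔQ = (49930 − 27110) / [(27110 + 49930)/2] = 22820/38520 = 0.592419…
%ΔP = (5.27 − 7.06) / [(7.06 + 5.27)/2] = -1.79/6.165 = -0.290348…
Arc Ed = %ΔQ / %ΔP = (22820/38520) / (-1.79/6.165) = -2.0403…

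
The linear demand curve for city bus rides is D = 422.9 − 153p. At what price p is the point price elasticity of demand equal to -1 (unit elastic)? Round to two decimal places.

Ed = −153p/(422.9 − 153p). Set this equal to -1:
153p = 1·(422.9 − 153p) ⇒ 153p(1 + 1) = 1·422.9
p = 1·422.9 / (153·2) = 1.3820…

1.38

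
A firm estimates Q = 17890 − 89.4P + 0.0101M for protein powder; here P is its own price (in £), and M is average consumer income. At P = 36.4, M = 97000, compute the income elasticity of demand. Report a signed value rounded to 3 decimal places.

0.063

At the given values, Q = 17890 − 89.4(36.4) + 0.0101(97000) = 15615.54.
∂Q/∂M = 0.0101.
E = (0.0101) × (97000/15615.54) = 0.06273…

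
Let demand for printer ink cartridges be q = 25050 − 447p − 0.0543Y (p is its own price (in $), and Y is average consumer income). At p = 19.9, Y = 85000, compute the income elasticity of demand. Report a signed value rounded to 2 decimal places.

-0.40

At the given values, q = 25050 − 447(19.9) − 0.0543(85000) = 11539.2.
∂q/∂Y = -0.0543.
E = (-0.0543) × (85000/11539.2) = -0.3999…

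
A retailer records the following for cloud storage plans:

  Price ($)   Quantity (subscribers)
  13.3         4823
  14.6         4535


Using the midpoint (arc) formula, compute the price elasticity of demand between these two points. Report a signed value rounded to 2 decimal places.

-0.66

%ΔQ = (4535 − 4823) / [(4823 + 4535)/2] = -288/4679 = -0.061551…
%ΔP = (14.6 − 13.3) / [(13.3 + 14.6)/2] = 1.3/13.95 = 0.093189…
Arc Ed = %ΔQ / %ΔP = (-288/4679) / (1.3/13.95) = -0.6604…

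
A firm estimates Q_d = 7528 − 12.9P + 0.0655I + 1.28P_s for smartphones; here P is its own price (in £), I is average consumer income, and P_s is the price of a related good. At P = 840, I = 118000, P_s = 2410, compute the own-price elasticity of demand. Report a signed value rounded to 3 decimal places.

At the given values, Q_d = 7528 − 12.9(840) + 0.0655(118000) + 1.28(2410) = 7505.8.
∂Q_d/∂P = −12.9.
E = (-12.9) × (840/7505.8) = -1.44368…

-1.444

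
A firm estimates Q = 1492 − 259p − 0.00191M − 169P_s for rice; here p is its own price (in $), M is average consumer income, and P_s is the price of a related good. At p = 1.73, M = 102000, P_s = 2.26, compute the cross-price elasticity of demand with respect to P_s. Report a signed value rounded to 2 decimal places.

At the given values, Q = 1492 − 259(1.73) − 0.00191(102000) − 169(2.26) = 467.17.
∂Q/∂P_s = -169.
E = (-169) × (2.26/467.17) = -0.8175…

-0.82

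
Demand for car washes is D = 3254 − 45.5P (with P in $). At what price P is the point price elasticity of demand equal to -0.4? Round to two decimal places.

Ed = −45.5P/(3254 − 45.5P). Set this equal to -0.4:
45.5P = 0.4·(3254 − 45.5P) ⇒ 45.5P(1 + 0.4) = 0.4·3254
P = 0.4·3254 / (45.5·1.4) = 20.4332…

20.43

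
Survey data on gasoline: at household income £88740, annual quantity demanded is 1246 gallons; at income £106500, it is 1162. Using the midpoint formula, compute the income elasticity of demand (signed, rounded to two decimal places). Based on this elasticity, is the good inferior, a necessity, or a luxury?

%ΔQ = (1162 − 1246)/[( 1246 + 1162)/2] = -84/1204 = -0.069767…
%ΔIncome = (106500 − 88740)/[( 88740 + 106500)/2] = 17760/97620 = 0.181929…
E_income = (-84/1204) / (17760/97620) = -0.3834…
E_income < 0 ⇒ inferior good.

-0.38; inferior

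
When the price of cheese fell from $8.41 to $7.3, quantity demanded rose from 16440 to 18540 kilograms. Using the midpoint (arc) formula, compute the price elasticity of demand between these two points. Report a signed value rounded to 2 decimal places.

-0.85

%ΔQ = (18540 − 16440) / [(16440 + 18540)/2] = 2100/17490 = 0.120068…
%ΔP = (7.3 − 8.41) / [(8.41 + 7.3)/2] = -1.11/7.855 = -0.141311…
Arc Ed = %ΔQ / %ΔP = (2100/17490) / (-1.11/7.855) = -0.8496…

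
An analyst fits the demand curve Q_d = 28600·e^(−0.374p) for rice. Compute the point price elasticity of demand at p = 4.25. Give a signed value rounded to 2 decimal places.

-1.59

dQ_d/dp = −0.374·Q_d = -2182.36. At p = 4.25, Q_d = 5835.19.
Ed = (dQ_d/dp)·(p/Q_d) = (-2182.36) × (4.25/5835.19) = -1.5895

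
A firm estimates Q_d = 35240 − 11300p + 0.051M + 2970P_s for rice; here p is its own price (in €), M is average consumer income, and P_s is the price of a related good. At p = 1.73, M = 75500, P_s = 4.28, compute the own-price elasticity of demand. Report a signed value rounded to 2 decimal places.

-0.61

At the given values, Q_d = 35240 − 11300(1.73) + 0.051(75500) + 2970(4.28) = 32253.1.
∂Q_d/∂p = −11300.
E = (-11300) × (1.73/32253.1) = -0.6061…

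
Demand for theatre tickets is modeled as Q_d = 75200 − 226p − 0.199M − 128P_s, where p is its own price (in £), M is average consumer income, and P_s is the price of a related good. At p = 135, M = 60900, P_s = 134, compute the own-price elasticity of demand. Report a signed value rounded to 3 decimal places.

-1.979

At the given values, Q_d = 75200 − 226(135) − 0.199(60900) − 128(134) = 15418.9.
∂Q_d/∂p = −226.
E = (-226) × (135/15418.9) = -1.97874…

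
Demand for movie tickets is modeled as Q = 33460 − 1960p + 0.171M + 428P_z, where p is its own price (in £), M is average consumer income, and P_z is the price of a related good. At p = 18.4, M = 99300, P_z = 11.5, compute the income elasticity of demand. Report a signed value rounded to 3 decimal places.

0.880

At the given values, Q = 33460 − 1960(18.4) + 0.171(99300) + 428(11.5) = 19298.3.
∂Q/∂M = 0.171.
E = (0.171) × (99300/19298.3) = 0.87988…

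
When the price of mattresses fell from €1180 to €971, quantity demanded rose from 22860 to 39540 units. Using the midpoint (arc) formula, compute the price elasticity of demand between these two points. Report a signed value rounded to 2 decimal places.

-2.75

%ΔQ = (39540 − 22860) / [(22860 + 39540)/2] = 16680/31200 = 0.534615…
%ΔP = (971 − 1180) / [(1180 + 971)/2] = -209/1075.5 = -0.194328…
Arc Ed = %ΔQ / %ΔP = (16680/31200) / (-209/1075.5) = -2.7510…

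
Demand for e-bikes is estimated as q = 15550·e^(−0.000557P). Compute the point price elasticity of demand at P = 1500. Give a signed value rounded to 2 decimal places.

-0.84

dq/dP = −0.000557·q = -3.75606. At P = 1500, q = 6743.38.
Ed = (dq/dP)·(P/q) = (-3.75606) × (1500/6743.38) = -0.8355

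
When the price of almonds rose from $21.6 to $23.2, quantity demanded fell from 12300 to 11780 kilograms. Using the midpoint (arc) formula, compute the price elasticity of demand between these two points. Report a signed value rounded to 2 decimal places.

-0.60

%ΔQ = (11780 − 12300) / [(12300 + 11780)/2] = -520/12040 = -0.043189…
%ΔP = (23.2 − 21.6) / [(21.6 + 23.2)/2] = 1.6/22.4 = 0.071428…
Arc Ed = %ΔQ / %ΔP = (-520/12040) / (1.6/22.4) = -0.6046…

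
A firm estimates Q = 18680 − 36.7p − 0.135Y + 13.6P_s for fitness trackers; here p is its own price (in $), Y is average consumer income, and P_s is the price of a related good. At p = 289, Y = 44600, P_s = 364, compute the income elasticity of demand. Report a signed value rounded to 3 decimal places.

-0.860

At the given values, Q = 18680 − 36.7(289) − 0.135(44600) + 13.6(364) = 7003.1.
∂Q/∂Y = -0.135.
E = (-0.135) × (44600/7003.1) = -0.85976…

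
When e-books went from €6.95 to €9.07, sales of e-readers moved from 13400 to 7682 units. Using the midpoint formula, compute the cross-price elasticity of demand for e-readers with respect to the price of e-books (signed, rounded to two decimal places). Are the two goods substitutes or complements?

%ΔQ_{e-readers} = (7682 − 13400)/avg = -5718/10541 = -0.542453…
%ΔP_{e-books} = (9.07 − 6.95)/avg = 2.12/8.01 = 0.264669…
E_cross = (-5718/10541) / (2.12/8.01) = -2.0495…
E_cross < 0 ⇒ the goods are complements.

-2.05; complements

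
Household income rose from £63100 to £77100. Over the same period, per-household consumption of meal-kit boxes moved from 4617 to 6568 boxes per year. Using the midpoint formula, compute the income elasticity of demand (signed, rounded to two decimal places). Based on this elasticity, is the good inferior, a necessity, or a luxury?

1.75; luxury

%ΔQ = (6568 − 4617)/[( 4617 + 6568)/2] = 1951/5592.5 = 0.348860…
%ΔIncome = (77100 − 63100)/[( 63100 + 77100)/2] = 14000/70100 = 0.199714…
E_income = (1951/5592.5) / (14000/70100) = 1.7467…
E_income > 1 ⇒ normal good, luxury.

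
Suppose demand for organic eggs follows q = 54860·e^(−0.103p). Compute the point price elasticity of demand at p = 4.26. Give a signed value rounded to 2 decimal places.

-0.44

dq/dp = −0.103·q = -3643.62. At p = 4.26, q = 35375.
Ed = (dq/dp)·(p/q) = (-3643.62) × (4.26/35375) = -0.4387…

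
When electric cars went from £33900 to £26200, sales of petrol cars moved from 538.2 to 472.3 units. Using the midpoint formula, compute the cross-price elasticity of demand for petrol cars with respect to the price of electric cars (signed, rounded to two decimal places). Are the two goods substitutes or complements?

0.51; substitutes

%ΔQ_{petrol cars} = (472.3 − 538.2)/avg = -65.9/505.25 = -0.130430…
%ΔP_{electric cars} = (26200 − 33900)/avg = -7700/30050 = -0.256239…
E_cross = (-65.9/505.25) / (-7700/30050) = 0.5090…
E_cross > 0 ⇒ the goods are substitutes.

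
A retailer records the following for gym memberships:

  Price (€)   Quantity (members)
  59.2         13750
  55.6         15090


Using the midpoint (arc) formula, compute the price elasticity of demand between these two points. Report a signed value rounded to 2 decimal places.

-1.48

%ΔQ = (15090 − 13750) / [(13750 + 15090)/2] = 1340/14420 = 0.092926…
%ΔP = (55.6 − 59.2) / [(59.2 + 55.6)/2] = -3.6/57.4 = -0.062717…
Arc Ed = %ΔQ / %ΔP = (1340/14420) / (-3.6/57.4) = -1.4816…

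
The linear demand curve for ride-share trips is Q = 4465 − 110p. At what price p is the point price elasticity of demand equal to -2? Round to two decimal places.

27.06

Ed = −110p/(4465 − 110p). Set this equal to -2:
110p = 2·(4465 − 110p) ⇒ 110p(1 + 2) = 2·4465
p = 2·4465 / (110·3) = 27.0606…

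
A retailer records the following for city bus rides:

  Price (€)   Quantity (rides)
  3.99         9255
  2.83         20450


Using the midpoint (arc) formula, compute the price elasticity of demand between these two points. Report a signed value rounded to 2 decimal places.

%ΔQ = (20450 − 9255) / [(9255 + 20450)/2] = 11195/14852.5 = 0.753745…
%ΔP = (2.83 − 3.99) / [(3.99 + 2.83)/2] = -1.16/3.41 = -0.340175…
Arc Ed = %ΔQ / %ΔP = (11195/14852.5) / (-1.16/3.41) = -2.2157…

-2.22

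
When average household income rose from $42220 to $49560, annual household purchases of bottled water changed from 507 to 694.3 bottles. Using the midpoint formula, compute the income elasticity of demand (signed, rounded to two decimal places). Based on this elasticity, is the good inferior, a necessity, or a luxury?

1.95; luxury

%ΔQ = (694.3 − 507)/[( 507 + 694.3)/2] = 187.3/600.65 = 0.311828…
%ΔIncome = (49560 − 42220)/[( 42220 + 49560)/2] = 7340/45890 = 0.159947…
E_income = (187.3/600.65) / (7340/45890) = 1.9495…
E_income > 1 ⇒ normal good, luxury.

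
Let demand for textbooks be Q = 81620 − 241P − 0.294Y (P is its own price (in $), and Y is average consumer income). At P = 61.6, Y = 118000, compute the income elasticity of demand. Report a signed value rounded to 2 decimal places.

-1.08

At the given values, Q = 81620 − 241(61.6) − 0.294(118000) = 32082.4.
∂Q/∂Y = -0.294.
E = (-0.294) × (118000/32082.4) = -1.0813…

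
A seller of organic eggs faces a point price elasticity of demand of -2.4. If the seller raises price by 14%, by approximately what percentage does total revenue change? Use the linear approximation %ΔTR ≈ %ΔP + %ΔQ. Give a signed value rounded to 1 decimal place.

%ΔQ ≈ Ed × %ΔP = (-2.4) × (+14%) = -33.6000%
%ΔTR ≈ %ΔP + %ΔQ = (+14%) + (-33.6000%) = -19.6000%

-19.6%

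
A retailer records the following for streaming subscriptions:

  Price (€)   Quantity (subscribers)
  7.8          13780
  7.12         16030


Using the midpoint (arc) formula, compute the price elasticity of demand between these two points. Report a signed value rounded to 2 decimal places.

-1.66

%ΔQ = (16030 − 13780) / [(13780 + 16030)/2] = 2250/14905 = 0.150956…
%ΔP = (7.12 − 7.8) / [(7.8 + 7.12)/2] = -0.68/7.46 = -0.091152…
Arc Ed = %ΔQ / %ΔP = (2250/14905) / (-0.68/7.46) = -1.6560…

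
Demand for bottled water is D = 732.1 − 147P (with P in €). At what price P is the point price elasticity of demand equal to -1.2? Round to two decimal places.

2.72

Ed = −147P/(732.1 − 147P). Set this equal to -1.2:
147P = 1.2·(732.1 − 147P) ⇒ 147P(1 + 1.2) = 1.2·732.1
P = 1.2·732.1 / (147·2.2) = 2.7165…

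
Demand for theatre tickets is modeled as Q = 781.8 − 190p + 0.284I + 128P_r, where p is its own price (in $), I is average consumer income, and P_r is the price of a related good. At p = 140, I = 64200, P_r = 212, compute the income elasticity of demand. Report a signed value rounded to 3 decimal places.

0.933

At the given values, Q = 781.8 − 190(140) + 0.284(64200) + 128(212) = 19550.6.
∂Q/∂I = 0.284.
E = (0.284) × (64200/19550.6) = 0.93259…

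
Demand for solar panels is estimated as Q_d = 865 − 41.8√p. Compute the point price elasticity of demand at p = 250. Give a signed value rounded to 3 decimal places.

-1.619

dQ_d/dp = −41.8/(2√p) = -1.32183. At p = 250, Q_d = 204.084.
Ed = (dQ_d/dp)·(p/Q_d) = (-1.32183) × (250/204.084) = -1.61922…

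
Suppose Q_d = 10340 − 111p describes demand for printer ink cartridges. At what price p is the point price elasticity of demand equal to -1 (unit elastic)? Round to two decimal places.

46.58

Ed = −111p/(10340 − 111p). Set this equal to -1:
111p = 1·(10340 − 111p) ⇒ 111p(1 + 1) = 1·10340
p = 1·10340 / (111·2) = 46.5765…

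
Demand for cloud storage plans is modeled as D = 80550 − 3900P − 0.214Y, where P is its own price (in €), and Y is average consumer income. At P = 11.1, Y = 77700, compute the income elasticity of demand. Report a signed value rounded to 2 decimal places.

At the given values, D = 80550 − 3900(11.1) − 0.214(77700) = 20632.2.
∂D/∂Y = -0.214.
E = (-0.214) × (77700/20632.2) = -0.8059…

-0.81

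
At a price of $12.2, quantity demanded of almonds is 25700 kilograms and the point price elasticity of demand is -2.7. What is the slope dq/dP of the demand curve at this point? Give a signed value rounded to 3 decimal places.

-5687.705

Ed = (dq/dP)·(P/q) ⇒ dq/dP = Ed·q/P = (-2.7)·25700/12.2 = -5687.70491…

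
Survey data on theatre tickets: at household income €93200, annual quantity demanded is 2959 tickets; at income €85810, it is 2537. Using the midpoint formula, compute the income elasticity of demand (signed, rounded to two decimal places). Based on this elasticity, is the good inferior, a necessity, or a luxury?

%ΔQ = (2537 − 2959)/[( 2959 + 2537)/2] = -422/2748 = -0.153566…
%ΔIncome = (85810 − 93200)/[( 93200 + 85810)/2] = -7390/89505 = -0.082565…
E_income = (-422/2748) / (-7390/89505) = 1.8599…
E_income > 1 ⇒ normal good, luxury.

1.86; luxury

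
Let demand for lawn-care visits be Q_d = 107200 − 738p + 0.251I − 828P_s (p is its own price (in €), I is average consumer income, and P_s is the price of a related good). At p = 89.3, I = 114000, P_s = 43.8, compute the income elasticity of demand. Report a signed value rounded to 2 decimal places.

At the given values, Q_d = 107200 − 738(89.3) + 0.251(114000) − 828(43.8) = 33644.2.
∂Q_d/∂I = 0.251.
E = (0.251) × (114000/33644.2) = 0.8504…

0.85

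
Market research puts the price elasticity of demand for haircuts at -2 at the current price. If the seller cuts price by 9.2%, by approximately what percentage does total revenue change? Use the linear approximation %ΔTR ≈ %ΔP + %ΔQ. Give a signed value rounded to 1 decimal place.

+9.2%

%ΔQ ≈ Ed × %ΔP = (-2) × (-9.2%) = +18.4000%
%ΔTR ≈ %ΔP + %ΔQ = (-9.2%) + (+18.4000%) = +9.2000%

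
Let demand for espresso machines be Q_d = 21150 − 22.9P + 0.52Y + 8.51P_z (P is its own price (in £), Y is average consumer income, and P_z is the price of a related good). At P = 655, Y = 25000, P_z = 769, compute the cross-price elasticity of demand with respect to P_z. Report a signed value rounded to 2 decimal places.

0.25

At the given values, Q_d = 21150 − 22.9(655) + 0.52(25000) + 8.51(769) = 25694.69.
∂Q_d/∂P_z = 8.51.
E = (8.51) × (769/25694.69) = 0.2546…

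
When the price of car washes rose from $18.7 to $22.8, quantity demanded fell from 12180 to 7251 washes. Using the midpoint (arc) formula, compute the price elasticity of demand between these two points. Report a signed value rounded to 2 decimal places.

-2.57

%ΔQ = (7251 − 12180) / [(12180 + 7251)/2] = -4929/9715.5 = -0.507333…
%ΔP = (22.8 − 18.7) / [(18.7 + 22.8)/2] = 4.1/20.75 = 0.197590…
Arc Ed = %ΔQ / %ΔP = (-4929/9715.5) / (4.1/20.75) = -2.5676…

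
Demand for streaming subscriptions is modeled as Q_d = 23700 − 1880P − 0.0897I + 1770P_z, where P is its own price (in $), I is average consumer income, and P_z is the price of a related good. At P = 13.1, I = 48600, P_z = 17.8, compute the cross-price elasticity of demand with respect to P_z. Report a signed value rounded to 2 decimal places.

At the given values, Q_d = 23700 − 1880(13.1) − 0.0897(48600) + 1770(17.8) = 26218.58.
∂Q_d/∂P_z = 1770.
E = (1770) × (17.8/26218.58) = 1.2016…

1.20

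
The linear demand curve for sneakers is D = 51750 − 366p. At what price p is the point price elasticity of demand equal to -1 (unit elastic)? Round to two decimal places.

Ed = −366p/(51750 − 366p). Set this equal to -1:
366p = 1·(51750 − 366p) ⇒ 366p(1 + 1) = 1·51750
p = 1·51750 / (366·2) = 70.6967…

70.70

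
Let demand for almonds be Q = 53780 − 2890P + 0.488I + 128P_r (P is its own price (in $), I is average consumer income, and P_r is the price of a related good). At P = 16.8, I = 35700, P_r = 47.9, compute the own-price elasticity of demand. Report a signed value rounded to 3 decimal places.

-1.687

At the given values, Q = 53780 − 2890(16.8) + 0.488(35700) + 128(47.9) = 28780.8.
∂Q/∂P = −2890.
E = (-2890) × (16.8/28780.8) = -1.68695…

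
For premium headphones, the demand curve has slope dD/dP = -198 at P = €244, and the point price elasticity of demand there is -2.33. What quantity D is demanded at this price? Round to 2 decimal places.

20734.76

Ed = (dD/dP)·(P/D) ⇒ D = (dD/dP)·P/Ed = (-198)·244/(-2.33) = 20734.7639…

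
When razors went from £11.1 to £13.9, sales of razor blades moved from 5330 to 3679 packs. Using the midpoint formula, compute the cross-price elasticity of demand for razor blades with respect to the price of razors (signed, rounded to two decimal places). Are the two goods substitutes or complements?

-1.64; complements

%ΔQ_{razor blades} = (3679 − 5330)/avg = -1651/4504.5 = -0.366522…
%ΔP_{razors} = (13.9 − 11.1)/avg = 2.8/12.5 = 0.224
E_cross = (-1651/4504.5) / (2.8/12.5) = -1.6362…
E_cross < 0 ⇒ the goods are complements.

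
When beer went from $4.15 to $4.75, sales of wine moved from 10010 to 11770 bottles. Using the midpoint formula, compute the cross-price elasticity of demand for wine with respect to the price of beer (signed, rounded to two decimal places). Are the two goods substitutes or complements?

%ΔQ_{wine} = (11770 − 10010)/avg = 1760/10890 = 0.161616…
%ΔP_{beer} = (4.75 − 4.15)/avg = 0.6/4.45 = 0.134831…
E_cross = (1760/10890) / (0.6/4.45) = 1.1986…
E_cross > 0 ⇒ the goods are substitutes.

1.20; substitutes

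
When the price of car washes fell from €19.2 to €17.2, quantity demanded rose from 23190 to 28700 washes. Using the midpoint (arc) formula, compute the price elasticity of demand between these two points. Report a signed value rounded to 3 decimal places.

-1.933

%ΔQ = (28700 − 23190) / [(23190 + 28700)/2] = 5510/25945 = 0.212372…
%ΔP = (17.2 − 19.2) / [(19.2 + 17.2)/2] = -2/18.2 = -0.109890…
Arc Ed = %ΔQ / %ΔP = (5510/25945) / (-2/18.2) = -1.93258…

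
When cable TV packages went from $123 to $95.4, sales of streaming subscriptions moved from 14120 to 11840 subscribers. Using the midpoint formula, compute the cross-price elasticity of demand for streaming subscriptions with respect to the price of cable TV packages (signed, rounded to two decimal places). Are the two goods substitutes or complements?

0.69; substitutes

%ΔQ_{streaming subscriptions} = (11840 − 14120)/avg = -2280/12980 = -0.175654…
%ΔP_{cable TV packages} = (95.4 − 123)/avg = -27.6/109.2 = -0.252747…
E_cross = (-2280/12980) / (-27.6/109.2) = 0.6949…
E_cross > 0 ⇒ the goods are substitutes.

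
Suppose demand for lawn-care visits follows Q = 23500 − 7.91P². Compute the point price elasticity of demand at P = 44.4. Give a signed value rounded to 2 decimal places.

dQ/dP = −2·7.91·P = -702.408. At P = 44.4, Q = 7906.5424.
Ed = (dQ/dP)·(P/Q) = (-702.408) × (44.4/7906.5424) = -3.9444…

-3.94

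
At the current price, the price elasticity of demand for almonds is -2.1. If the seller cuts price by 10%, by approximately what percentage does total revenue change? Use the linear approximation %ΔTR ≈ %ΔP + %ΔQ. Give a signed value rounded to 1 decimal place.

%ΔQ ≈ Ed × %ΔP = (-2.1) × (-10%) = +21.0000%
%ΔTR ≈ %ΔP + %ΔQ = (-10%) + (+21.0000%) = +11.0000%

+11.0%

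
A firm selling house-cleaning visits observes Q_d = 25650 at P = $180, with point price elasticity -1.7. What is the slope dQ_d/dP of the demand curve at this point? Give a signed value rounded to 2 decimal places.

Ed = (dQ_d/dP)·(P/Q_d) ⇒ dQ_d/dP = Ed·Q_d/P = (-1.7)·25650/180 = -242.25

-242.25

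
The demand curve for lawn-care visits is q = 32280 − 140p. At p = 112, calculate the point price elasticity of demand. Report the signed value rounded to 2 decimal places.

-0.94

dq/dp = −140. At p = 112, q = 32280 − 140(112) = 16600.
Ed = (dq/dp)·(p/q) = −140 × (112/16600) = -0.9445…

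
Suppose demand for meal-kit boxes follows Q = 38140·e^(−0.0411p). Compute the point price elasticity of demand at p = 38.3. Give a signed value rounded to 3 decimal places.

dQ/dp = −0.0411·Q = -324.778. At p = 38.3, Q = 7902.14.
Ed = (dQ/dp)·(p/Q) = (-324.778) × (38.3/7902.14) = -1.57413

-1.574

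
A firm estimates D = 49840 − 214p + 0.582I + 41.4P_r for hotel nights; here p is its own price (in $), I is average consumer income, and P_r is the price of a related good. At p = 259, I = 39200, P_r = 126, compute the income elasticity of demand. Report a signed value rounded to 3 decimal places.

1.016

At the given values, D = 49840 − 214(259) + 0.582(39200) + 41.4(126) = 22444.8.
∂D/∂I = 0.582.
E = (0.582) × (39200/22444.8) = 1.01646…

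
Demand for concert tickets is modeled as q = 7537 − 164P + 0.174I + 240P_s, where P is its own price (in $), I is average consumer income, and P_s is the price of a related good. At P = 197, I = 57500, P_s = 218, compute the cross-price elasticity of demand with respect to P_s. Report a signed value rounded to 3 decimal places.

1.393

At the given values, q = 7537 − 164(197) + 0.174(57500) + 240(218) = 37554.
∂q/∂P_s = 240.
E = (240) × (218/37554) = 1.39319…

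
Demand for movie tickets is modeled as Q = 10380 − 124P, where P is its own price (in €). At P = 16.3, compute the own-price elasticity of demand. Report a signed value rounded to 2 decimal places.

At the given values, Q = 10380 − 124(16.3) = 8358.8.
∂Q/∂P = −124.
E = (-124) × (16.3/8358.8) = -0.2418…

-0.24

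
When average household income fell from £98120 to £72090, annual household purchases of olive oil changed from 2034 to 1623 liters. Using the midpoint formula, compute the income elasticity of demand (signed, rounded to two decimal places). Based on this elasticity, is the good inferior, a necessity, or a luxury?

0.73; necessity

%ΔQ = (1623 − 2034)/[( 2034 + 1623)/2] = -411/1828.5 = -0.224774…
%ΔIncome = (72090 − 98120)/[( 98120 + 72090)/2] = -26030/85105 = -0.305857…
E_income = (-411/1828.5) / (-26030/85105) = 0.7348…
0 < E_income < 1 ⇒ normal good, necessity.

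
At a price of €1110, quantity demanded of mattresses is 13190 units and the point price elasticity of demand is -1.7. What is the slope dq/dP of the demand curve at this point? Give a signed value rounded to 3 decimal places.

-20.201

Ed = (dq/dP)·(P/q) ⇒ dq/dP = Ed·q/P = (-1.7)·13190/1110 = -20.20090…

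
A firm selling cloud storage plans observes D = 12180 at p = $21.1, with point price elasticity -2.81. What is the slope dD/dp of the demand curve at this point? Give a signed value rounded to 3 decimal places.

-1622.076

Ed = (dD/dp)·(p/D) ⇒ dD/dp = Ed·D/p = (-2.81)·12180/21.1 = -1622.07582…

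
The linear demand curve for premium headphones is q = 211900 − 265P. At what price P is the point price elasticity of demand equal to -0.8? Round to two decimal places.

355.39

Ed = −265P/(211900 − 265P). Set this equal to -0.8:
265P = 0.8·(211900 − 265P) ⇒ 265P(1 + 0.8) = 0.8·211900
P = 0.8·211900 / (265·1.8) = 355.3878…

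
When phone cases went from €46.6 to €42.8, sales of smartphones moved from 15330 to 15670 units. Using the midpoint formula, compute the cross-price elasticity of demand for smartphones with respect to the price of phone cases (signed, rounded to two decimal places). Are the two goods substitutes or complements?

%ΔQ_{smartphones} = (15670 − 15330)/avg = 340/15500 = 0.021935…
%ΔP_{phone cases} = (42.8 − 46.6)/avg = -3.8/44.7 = -0.085011…
E_cross = (340/15500) / (-3.8/44.7) = -0.2580…
E_cross < 0 ⇒ the goods are complements.

-0.26; complements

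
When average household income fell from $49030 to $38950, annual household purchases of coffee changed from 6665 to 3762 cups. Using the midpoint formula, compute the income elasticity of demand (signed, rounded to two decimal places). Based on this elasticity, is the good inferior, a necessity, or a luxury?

%ΔQ = (3762 − 6665)/[( 6665 + 3762)/2] = -2903/5213.5 = -0.556823…
%ΔIncome = (38950 − 49030)/[( 49030 + 38950)/2] = -10080/43990 = -0.229142…
E_income = (-2903/5213.5) / (-10080/43990) = 2.4300…
E_income > 1 ⇒ normal good, luxury.

2.43; luxury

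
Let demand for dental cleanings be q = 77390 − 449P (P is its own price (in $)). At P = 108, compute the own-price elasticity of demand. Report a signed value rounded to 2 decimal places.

At the given values, q = 77390 − 449(108) = 28898.
∂q/∂P = −449.
E = (-449) × (108/28898) = -1.6780…

-1.68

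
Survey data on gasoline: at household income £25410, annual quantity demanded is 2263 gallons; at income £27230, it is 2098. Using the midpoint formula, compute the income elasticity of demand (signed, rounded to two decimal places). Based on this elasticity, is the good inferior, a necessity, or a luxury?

%ΔQ = (2098 − 2263)/[( 2263 + 2098)/2] = -165/2180.5 = -0.075670…
%ΔIncome = (27230 − 25410)/[( 25410 + 27230)/2] = 1820/26320 = 0.069148…
E_income = (-165/2180.5) / (1820/26320) = -1.0943…
E_income < 0 ⇒ inferior good.

-1.09; inferior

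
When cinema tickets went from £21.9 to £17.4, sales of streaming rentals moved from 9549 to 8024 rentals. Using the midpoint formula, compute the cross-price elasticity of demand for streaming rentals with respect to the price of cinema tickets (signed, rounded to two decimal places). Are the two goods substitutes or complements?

%ΔQ_{streaming rentals} = (8024 − 9549)/avg = -1525/8786.5 = -0.173561…
%ΔP_{cinema tickets} = (17.4 − 21.9)/avg = -4.5/19.65 = -0.229007…
E_cross = (-1525/8786.5) / (-4.5/19.65) = 0.7578…
E_cross > 0 ⇒ the goods are substitutes.

0.76; substitutes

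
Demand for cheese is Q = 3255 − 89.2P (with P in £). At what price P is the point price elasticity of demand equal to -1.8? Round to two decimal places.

23.46

Ed = −89.2P/(3255 − 89.2P). Set this equal to -1.8:
89.2P = 1.8·(3255 − 89.2P) ⇒ 89.2P(1 + 1.8) = 1.8·3255
P = 1.8·3255 / (89.2·2.8) = 23.4585…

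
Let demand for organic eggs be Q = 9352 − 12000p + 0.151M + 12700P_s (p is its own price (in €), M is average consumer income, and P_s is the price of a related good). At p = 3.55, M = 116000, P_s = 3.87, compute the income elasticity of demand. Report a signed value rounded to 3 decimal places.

0.524

At the given values, Q = 9352 − 12000(3.55) + 0.151(116000) + 12700(3.87) = 33417.
∂Q/∂M = 0.151.
E = (0.151) × (116000/33417) = 0.52416…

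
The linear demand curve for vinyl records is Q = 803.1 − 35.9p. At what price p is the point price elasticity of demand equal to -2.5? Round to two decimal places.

15.98

Ed = −35.9p/(803.1 − 35.9p). Set this equal to -2.5:
35.9p = 2.5·(803.1 − 35.9p) ⇒ 35.9p(1 + 2.5) = 2.5·803.1
p = 2.5·803.1 / (35.9·3.5) = 15.9789…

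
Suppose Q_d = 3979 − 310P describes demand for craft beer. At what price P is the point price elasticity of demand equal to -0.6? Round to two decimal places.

4.81

Ed = −310P/(3979 − 310P). Set this equal to -0.6:
310P = 0.6·(3979 − 310P) ⇒ 310P(1 + 0.6) = 0.6·3979
P = 0.6·3979 / (310·1.6) = 4.8133…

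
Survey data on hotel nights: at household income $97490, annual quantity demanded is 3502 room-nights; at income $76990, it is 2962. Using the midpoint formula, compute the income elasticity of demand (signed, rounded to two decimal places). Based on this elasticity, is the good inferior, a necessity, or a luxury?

%ΔQ = (2962 − 3502)/[( 3502 + 2962)/2] = -540/3232 = -0.167079…
%ΔIncome = (76990 − 97490)/[( 97490 + 76990)/2] = -20500/87240 = -0.234983…
E_income = (-540/3232) / (-20500/87240) = 0.7110…
0 < E_income < 1 ⇒ normal good, necessity.

0.71; necessity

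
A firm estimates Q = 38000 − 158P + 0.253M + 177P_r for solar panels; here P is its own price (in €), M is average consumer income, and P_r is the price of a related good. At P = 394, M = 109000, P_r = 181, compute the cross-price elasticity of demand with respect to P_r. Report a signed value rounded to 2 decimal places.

0.91

At the given values, Q = 38000 − 158(394) + 0.253(109000) + 177(181) = 35362.
∂Q/∂P_r = 177.
E = (177) × (181/35362) = 0.9059…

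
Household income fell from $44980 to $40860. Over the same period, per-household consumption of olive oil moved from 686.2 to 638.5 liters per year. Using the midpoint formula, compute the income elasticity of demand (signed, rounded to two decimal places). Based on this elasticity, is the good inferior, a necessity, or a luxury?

0.75; necessity

%ΔQ = (638.5 − 686.2)/[( 686.2 + 638.5)/2] = -47.7/662.35 = -0.072016…
%ΔIncome = (40860 − 44980)/[( 44980 + 40860)/2] = -4120/42920 = -0.095992…
E_income = (-47.7/662.35) / (-4120/42920) = 0.7502…
0 < E_income < 1 ⇒ normal good, necessity.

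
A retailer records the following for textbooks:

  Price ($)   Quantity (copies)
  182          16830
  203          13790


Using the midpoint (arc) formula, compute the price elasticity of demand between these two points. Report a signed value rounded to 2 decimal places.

-1.82

%ΔQ = (13790 − 16830) / [(16830 + 13790)/2] = -3040/15310 = -0.198563…
%ΔP = (203 − 182) / [(182 + 203)/2] = 21/192.5 = 0.109090…
Arc Ed = %ΔQ / %ΔP = (-3040/15310) / (21/192.5) = -1.8201…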